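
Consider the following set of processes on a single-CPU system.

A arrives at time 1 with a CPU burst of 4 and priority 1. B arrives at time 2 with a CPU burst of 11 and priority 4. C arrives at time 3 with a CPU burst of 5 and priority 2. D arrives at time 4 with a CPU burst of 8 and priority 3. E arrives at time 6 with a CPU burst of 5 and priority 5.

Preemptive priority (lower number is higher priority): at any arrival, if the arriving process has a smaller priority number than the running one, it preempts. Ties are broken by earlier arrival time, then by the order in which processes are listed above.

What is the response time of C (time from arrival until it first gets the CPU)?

2

Schedule: | idle 0-1 | A 1-5 | C 5-10 | D 10-18 | B 18-29 | E 29-34 |
Completion: A=5  B=29  C=10  D=18  E=34
Turnaround (C−A): A=4  B=27  C=7  D=14  E=28
Response(C) = first start − arrival = 5 − 3 = 2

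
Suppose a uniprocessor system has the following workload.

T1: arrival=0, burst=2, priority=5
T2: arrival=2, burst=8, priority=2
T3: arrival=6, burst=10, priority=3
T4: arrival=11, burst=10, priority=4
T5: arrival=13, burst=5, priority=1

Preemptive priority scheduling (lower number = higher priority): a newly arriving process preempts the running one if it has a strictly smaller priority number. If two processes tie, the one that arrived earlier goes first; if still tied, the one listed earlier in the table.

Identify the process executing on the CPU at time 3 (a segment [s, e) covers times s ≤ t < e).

T2

Gantt: | T1 0-2 | T2 2-10 | T3 10-13 | T5 13-18 | T3 18-25 | T4 25-35 |
Completion: T1=2  T2=10  T3=25  T4=35  T5=18
Turnaround (C−A): T1=2  T2=8  T3=19  T4=24  T5=5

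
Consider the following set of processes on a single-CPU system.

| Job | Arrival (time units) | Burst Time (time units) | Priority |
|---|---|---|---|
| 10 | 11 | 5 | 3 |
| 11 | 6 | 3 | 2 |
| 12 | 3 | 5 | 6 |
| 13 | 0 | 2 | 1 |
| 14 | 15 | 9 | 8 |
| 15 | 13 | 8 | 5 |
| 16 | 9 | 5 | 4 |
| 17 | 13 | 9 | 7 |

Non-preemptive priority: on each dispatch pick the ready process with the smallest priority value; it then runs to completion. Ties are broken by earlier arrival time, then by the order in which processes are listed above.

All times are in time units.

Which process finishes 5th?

16

Schedule: | 13 0-2 | idle 2-3 | 12 3-8 | 11 8-11 | 10 11-16 | 16 16-21 | 15 21-29 | 17 29-38 | 14 38-47 |
Completion: 10=16  11=11  12=8  13=2  14=47  15=29  16=21  17=38
Finish order: 13 → 12 → 11 → 10 → 16 → 15 → 17 → 14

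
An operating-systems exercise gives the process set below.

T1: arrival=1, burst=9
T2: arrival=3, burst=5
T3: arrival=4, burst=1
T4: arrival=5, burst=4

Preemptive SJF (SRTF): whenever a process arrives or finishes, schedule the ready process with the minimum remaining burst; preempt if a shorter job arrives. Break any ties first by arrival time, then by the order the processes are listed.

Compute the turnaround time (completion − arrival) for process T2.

6

Schedule: | idle 0-1 | T1 1-3 | T2 3-4 | T3 4-5 | T2 5-9 | T4 9-13 | T1 13-20 |
Completion: T1=20  T2=9  T3=5  T4=13
Turnaround (C−A): T1=19  T2=6  T3=1  T4=8
Turnaround(T2) = completion − arrival = 9 − 3 = 6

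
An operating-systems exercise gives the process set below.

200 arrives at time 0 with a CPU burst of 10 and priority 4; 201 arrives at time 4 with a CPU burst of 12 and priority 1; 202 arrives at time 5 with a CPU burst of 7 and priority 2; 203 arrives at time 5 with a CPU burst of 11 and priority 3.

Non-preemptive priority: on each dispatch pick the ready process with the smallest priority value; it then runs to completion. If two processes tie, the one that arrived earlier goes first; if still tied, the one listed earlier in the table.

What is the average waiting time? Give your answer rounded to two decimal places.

11.75

Gantt: | 200 0-10 | 201 10-22 | 202 22-29 | 203 29-40 |
Completion: 200=10  201=22  202=29  203=40
Turnaround (C−A): 200=10  201=18  202=24  203=35
Waiting times: 200=0, 201=6, 202=17, 203=24
Average waiting = (0+6+17+24) / 4 = 47/4 = 11.75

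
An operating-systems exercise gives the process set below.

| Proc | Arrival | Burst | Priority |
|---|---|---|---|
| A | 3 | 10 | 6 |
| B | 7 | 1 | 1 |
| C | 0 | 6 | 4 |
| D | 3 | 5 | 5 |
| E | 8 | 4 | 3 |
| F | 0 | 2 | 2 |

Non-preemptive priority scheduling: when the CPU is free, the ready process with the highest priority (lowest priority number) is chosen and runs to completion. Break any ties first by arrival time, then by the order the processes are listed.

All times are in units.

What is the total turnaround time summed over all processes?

Gantt: | F 0-2 | C 2-8 | B 8-9 | E 9-13 | D 13-18 | A 18-28 |
Completion: A=28  B=9  C=8  D=18  E=13  F=2
Turnaround (C−A): A=25  B=2  C=8  D=15  E=5  F=2
Turnaround = completion − arrival: A=25, B=2, C=8, D=15, E=5, F=2
Total turnaround = 25 + 2 + 8 + 15 + 5 + 2 = 57

57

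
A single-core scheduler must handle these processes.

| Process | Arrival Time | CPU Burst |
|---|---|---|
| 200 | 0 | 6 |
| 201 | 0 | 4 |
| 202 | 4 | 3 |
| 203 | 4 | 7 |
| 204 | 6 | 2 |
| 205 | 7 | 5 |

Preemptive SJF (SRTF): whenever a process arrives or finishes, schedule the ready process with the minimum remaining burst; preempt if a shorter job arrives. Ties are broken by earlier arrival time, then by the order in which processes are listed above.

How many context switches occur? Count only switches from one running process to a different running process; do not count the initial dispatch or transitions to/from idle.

Timeline: | 201 0-4 | 202 4-7 | 204 7-9 | 205 9-14 | 200 14-20 | 203 20-27 |
Completion: 200=20  201=4  202=7  203=27  204=9  205=14
Turnaround (C−A): 200=20  201=4  202=3  203=23  204=3  205=7

5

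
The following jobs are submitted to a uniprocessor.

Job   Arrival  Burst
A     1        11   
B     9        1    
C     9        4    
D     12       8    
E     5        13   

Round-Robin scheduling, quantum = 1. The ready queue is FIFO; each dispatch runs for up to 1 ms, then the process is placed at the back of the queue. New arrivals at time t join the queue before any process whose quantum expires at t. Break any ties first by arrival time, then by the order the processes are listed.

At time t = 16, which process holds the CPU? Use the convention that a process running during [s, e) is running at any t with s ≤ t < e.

A

Timeline: | idle 0-1 | A 1-5 | E 5-6 | A 6-7 | E 7-8 | A 8-9 | E 9-10 | B 10-11 | C 11-12 | A 12-13 | E 13-14 | D 14-15 | C 15-16 | A 16-17 | E 17-18 | D 18-19 | C 19-20 | A 20-21 | E 21-22 | D 22-23 | C 23-24 | A 24-25 | E 25-26 | D 26-27 | A 27-28 | E 28-29 | D 29-30 | E 30-31 | D 31-32 | E 32-33 | D 33-34 | E 34-35 | D 35-36 | E 36-38 |
Completion: A=28  B=11  C=24  D=36  E=38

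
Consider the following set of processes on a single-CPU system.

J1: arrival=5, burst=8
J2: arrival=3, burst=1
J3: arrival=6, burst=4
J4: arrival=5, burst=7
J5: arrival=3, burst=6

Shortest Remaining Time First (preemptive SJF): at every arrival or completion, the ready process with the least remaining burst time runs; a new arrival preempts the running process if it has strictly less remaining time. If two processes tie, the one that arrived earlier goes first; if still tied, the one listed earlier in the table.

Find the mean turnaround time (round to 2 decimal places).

11.20

Timeline: | idle 0-3 | J2 3-4 | J5 4-10 | J3 10-14 | J4 14-21 | J1 21-29 |
Completion: J1=29  J2=4  J3=14  J4=21  J5=10
Turnaround times: J1=24, J2=1, J3=8, J4=16, J5=7
Average turnaround = (24+1+8+16+7) / 5 = 56/5 = 11.20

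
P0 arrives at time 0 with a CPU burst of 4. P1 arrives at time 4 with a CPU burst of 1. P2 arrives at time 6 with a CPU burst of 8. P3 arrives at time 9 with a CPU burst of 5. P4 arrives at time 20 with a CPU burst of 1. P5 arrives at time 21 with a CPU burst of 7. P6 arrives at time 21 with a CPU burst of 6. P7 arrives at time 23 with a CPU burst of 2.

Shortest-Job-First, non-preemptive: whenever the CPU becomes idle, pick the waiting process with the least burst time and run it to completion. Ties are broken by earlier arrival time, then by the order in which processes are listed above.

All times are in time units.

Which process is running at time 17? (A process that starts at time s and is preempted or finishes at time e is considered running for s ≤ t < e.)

Gantt: | P0 0-4 | P1 4-5 | idle 5-6 | P2 6-14 | P3 14-19 | idle 19-20 | P4 20-21 | P6 21-27 | P7 27-29 | P5 29-36 |
Completion: P0=4  P1=5  P2=14  P3=19  P4=21  P5=36  P6=27  P7=29

P3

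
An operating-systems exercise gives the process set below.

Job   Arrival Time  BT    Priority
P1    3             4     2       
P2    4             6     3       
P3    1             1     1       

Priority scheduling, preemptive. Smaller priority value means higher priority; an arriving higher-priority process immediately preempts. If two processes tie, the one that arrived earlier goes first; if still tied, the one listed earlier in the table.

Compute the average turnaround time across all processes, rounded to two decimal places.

4.67

Gantt: | idle 0-1 | P3 1-2 | idle 2-3 | P1 3-7 | P2 7-13 |
Completion: P1=7  P2=13  P3=2
Turnaround (C−A): P1=4  P2=9  P3=1
Turnaround times: P1=4, P2=9, P3=1
Average turnaround = (4+9+1) / 3 = 14/3 = 4.67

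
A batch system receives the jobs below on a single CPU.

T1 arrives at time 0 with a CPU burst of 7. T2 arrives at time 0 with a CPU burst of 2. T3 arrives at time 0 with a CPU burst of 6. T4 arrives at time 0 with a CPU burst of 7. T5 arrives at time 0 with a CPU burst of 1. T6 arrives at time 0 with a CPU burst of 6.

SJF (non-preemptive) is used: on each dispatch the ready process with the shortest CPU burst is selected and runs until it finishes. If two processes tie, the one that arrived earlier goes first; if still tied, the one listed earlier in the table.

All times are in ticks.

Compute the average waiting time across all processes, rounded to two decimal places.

8.33

Gantt: | T5 0-1 | T2 1-3 | T3 3-9 | T6 9-15 | T1 15-22 | T4 22-29 |
Completion: T1=22  T2=3  T3=9  T4=29  T5=1  T6=15
Waiting times: T1=15, T2=1, T3=3, T4=22, T5=0, T6=9
Average waiting = (15+1+3+22+0+9) / 6 = 50/6 = 8.33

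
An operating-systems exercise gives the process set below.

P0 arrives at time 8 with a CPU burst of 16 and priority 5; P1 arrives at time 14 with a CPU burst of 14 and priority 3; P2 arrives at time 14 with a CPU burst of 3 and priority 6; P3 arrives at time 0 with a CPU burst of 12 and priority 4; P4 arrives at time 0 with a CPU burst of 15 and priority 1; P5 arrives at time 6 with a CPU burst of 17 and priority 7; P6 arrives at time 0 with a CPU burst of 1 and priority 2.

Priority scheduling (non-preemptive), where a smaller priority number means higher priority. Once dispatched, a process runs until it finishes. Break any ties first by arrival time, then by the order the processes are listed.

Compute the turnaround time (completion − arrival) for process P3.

42

Schedule: | P4 0-15 | P6 15-16 | P1 16-30 | P3 30-42 | P0 42-58 | P2 58-61 | P5 61-78 |
Completion: P0=58  P1=30  P2=61  P3=42  P4=15  P5=78  P6=16
Turnaround (C−A): P0=50  P1=16  P2=47  P3=42  P4=15  P5=72  P6=16
Turnaround(P3) = completion − arrival = 42 − 0 = 42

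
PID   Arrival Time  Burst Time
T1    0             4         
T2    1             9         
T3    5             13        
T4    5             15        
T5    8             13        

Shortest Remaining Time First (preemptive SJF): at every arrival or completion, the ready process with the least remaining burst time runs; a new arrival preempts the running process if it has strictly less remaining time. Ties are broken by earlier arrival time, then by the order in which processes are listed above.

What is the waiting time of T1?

Schedule: | T1 0-4 | T2 4-13 | T3 13-26 | T5 26-39 | T4 39-54 |
Completion: T1=4  T2=13  T3=26  T4=54  T5=39
Turnaround (C−A): T1=4  T2=12  T3=21  T4=49  T5=31
Waiting(T1) = turnaround − burst = 4 − 4 = 0

0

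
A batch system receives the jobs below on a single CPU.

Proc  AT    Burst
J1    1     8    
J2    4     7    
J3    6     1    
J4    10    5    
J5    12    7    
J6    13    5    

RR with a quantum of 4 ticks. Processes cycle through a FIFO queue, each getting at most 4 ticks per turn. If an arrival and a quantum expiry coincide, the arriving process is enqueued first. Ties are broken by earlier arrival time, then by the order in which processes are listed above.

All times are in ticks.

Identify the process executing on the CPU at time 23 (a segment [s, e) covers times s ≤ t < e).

Schedule: | idle 0-1 | J1 1-5 | J2 5-9 | J1 9-13 | J3 13-14 | J2 14-17 | J4 17-21 | J5 21-25 | J6 25-29 | J4 29-30 | J5 30-33 | J6 33-34 |
Completion: J1=13  J2=17  J3=14  J4=30  J5=33  J6=34

J5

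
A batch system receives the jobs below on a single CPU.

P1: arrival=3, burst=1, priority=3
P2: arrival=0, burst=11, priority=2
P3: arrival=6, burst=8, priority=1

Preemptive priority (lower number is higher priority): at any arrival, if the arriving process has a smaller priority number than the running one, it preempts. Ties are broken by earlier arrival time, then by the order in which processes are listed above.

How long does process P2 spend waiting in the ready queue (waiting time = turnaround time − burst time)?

8

Schedule: | P2 0-6 | P3 6-14 | P2 14-19 | P1 19-20 |
Completion: P1=20  P2=19  P3=14
Turnaround (C−A): P1=17  P2=19  P3=8
Waiting(P2) = turnaround − burst = 19 − 11 = 8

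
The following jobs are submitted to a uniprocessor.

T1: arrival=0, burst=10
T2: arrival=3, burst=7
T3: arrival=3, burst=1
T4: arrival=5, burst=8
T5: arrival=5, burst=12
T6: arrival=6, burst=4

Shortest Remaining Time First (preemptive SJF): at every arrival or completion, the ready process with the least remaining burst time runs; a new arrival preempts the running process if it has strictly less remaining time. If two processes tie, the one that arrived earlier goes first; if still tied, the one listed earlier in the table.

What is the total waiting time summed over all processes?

Gantt: | T1 0-3 | T3 3-4 | T1 4-6 | T6 6-10 | T1 10-15 | T2 15-22 | T4 22-30 | T5 30-42 |
Completion: T1=15  T2=22  T3=4  T4=30  T5=42  T6=10
Turnaround (C−A): T1=15  T2=19  T3=1  T4=25  T5=37  T6=4
Waiting = turnaround − burst: T1=5, T2=12, T3=0, T4=17, T5=25, T6=0
Total waiting = 5 + 12 + 0 + 17 + 25 + 0 = 59

59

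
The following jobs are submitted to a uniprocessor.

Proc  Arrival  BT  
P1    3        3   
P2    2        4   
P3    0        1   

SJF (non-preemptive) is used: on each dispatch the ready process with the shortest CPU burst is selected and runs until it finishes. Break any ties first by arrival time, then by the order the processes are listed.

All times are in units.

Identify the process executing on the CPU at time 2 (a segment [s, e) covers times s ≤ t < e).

Schedule: | P3 0-1 | idle 1-2 | P2 2-6 | P1 6-9 |
Completion: P1=9  P2=6  P3=1
Turnaround (C−A): P1=6  P2=4  P3=1

P2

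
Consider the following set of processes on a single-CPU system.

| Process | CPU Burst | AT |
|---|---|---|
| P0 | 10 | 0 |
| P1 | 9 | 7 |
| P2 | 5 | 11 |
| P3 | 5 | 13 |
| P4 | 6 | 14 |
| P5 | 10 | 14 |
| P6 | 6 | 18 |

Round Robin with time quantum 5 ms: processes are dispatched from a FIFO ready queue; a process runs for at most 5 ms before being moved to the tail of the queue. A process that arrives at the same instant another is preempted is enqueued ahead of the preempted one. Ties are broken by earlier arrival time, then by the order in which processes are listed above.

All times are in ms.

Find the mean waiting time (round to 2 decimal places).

Gantt: | P0 0-10 | P1 10-15 | P2 15-20 | P3 20-25 | P4 25-30 | P5 30-35 | P1 35-39 | P6 39-44 | P4 44-45 | P5 45-50 | P6 50-51 |
Completion: P0=10  P1=39  P2=20  P3=25  P4=45  P5=50  P6=51
Waiting times: P0=0, P1=23, P2=4, P3=7, P4=25, P5=26, P6=27
Average waiting = (0+23+4+7+25+26+27) / 7 = 112/7 = 16.00

16.00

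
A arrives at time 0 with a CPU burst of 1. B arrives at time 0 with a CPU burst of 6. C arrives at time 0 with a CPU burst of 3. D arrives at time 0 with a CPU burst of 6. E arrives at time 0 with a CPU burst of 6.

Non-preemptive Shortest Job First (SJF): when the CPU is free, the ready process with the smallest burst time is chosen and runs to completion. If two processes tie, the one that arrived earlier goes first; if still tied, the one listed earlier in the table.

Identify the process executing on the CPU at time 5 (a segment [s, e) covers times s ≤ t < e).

Gantt: | A 0-1 | C 1-4 | B 4-10 | D 10-16 | E 16-22 |
Completion: A=1  B=10  C=4  D=16  E=22
Turnaround (C−A): A=1  B=10  C=4  D=16  E=22

B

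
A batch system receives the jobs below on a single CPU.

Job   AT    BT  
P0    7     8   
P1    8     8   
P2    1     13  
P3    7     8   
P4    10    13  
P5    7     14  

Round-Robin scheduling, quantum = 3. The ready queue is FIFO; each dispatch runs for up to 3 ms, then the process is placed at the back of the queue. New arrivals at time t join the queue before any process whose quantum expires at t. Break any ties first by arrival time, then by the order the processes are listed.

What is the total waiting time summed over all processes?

Gantt: | idle 0-1 | P2 1-7 | P0 7-10 | P3 10-13 | P5 13-16 | P2 16-19 | P1 19-22 | P4 22-25 | P0 25-28 | P3 28-31 | P5 31-34 | P2 34-37 | P1 37-40 | P4 40-43 | P0 43-45 | P3 45-47 | P5 47-50 | P2 50-51 | P1 51-53 | P4 53-56 | P5 56-59 | P4 59-62 | P5 62-64 | P4 64-65 |
Completion: P0=45  P1=53  P2=51  P3=47  P4=65  P5=64
Turnaround (C−A): P0=38  P1=45  P2=50  P3=40  P4=55  P5=57
Waiting = turnaround − burst: P0=30, P1=37, P2=37, P3=32, P4=42, P5=43
Total waiting = 30 + 37 + 37 + 32 + 42 + 43 = 221

221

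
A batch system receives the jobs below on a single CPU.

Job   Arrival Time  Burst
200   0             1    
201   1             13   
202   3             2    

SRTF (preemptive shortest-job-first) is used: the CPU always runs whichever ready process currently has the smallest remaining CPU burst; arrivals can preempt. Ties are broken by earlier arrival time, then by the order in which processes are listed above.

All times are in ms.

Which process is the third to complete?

201

Schedule: | 200 0-1 | 201 1-3 | 202 3-5 | 201 5-16 |
Completion: 200=1  201=16  202=5
Turnaround (C−A): 200=1  201=15  202=2
Finish order: 200 → 202 → 201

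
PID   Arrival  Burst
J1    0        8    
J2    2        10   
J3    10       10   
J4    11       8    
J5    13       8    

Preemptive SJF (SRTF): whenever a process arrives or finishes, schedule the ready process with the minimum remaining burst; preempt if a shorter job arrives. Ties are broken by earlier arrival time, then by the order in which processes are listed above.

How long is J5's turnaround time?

21

Timeline: | J1 0-8 | J2 8-18 | J4 18-26 | J5 26-34 | J3 34-44 |
Completion: J1=8  J2=18  J3=44  J4=26  J5=34
Turnaround (C−A): J1=8  J2=16  J3=34  J4=15  J5=21
Turnaround(J5) = completion − arrival = 34 − 13 = 21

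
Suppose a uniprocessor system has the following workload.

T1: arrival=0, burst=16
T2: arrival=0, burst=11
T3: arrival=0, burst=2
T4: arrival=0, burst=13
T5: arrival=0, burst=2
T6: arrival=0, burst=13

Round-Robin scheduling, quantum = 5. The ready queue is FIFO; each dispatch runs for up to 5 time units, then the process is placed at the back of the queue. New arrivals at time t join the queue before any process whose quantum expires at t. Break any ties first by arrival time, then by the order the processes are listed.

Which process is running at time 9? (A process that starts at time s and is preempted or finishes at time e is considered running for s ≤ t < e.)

Timeline: | T1 0-5 | T2 5-10 | T3 10-12 | T4 12-17 | T5 17-19 | T6 19-24 | T1 24-29 | T2 29-34 | T4 34-39 | T6 39-44 | T1 44-49 | T2 49-50 | T4 50-53 | T6 53-56 | T1 56-57 |
Completion: T1=57  T2=50  T3=12  T4=53  T5=19  T6=56

T2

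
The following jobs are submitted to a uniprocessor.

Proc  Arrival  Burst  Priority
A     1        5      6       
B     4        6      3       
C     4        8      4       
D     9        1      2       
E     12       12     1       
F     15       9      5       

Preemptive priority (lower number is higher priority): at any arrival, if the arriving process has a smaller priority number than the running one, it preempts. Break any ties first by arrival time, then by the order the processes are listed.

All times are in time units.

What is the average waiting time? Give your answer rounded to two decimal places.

12.00

Gantt: | idle 0-1 | A 1-4 | B 4-9 | D 9-10 | B 10-11 | C 11-12 | E 12-24 | C 24-31 | F 31-40 | A 40-42 |
Completion: A=42  B=11  C=31  D=10  E=24  F=40
Waiting times: A=36, B=1, C=19, D=0, E=0, F=16
Average waiting = (36+1+19+0+0+16) / 6 = 72/6 = 12.00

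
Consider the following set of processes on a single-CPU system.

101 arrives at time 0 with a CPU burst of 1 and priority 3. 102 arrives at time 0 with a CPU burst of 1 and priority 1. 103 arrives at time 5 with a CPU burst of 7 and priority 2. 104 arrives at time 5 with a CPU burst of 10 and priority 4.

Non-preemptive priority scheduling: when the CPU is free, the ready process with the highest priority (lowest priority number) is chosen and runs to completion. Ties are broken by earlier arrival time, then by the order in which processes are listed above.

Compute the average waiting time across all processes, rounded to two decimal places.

Gantt: | 102 0-1 | 101 1-2 | idle 2-5 | 103 5-12 | 104 12-22 |
Completion: 101=2  102=1  103=12  104=22
Turnaround (C−A): 101=2  102=1  103=7  104=17
Waiting times: 101=1, 102=0, 103=0, 104=7
Average waiting = (1+0+0+7) / 4 = 8/4 = 2.00

2.00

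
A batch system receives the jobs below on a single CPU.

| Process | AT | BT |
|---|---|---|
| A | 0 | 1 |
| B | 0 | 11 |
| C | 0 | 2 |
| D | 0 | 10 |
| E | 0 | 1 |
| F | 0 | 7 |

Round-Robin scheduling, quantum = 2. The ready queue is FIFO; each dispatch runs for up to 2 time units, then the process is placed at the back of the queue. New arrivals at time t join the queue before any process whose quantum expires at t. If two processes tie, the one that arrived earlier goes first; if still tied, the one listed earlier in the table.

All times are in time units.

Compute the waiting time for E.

Gantt: | A 0-1 | B 1-3 | C 3-5 | D 5-7 | E 7-8 | F 8-10 | B 10-12 | D 12-14 | F 14-16 | B 16-18 | D 18-20 | F 20-22 | B 22-24 | D 24-26 | F 26-27 | B 27-29 | D 29-31 | B 31-32 |
Completion: A=1  B=32  C=5  D=31  E=8  F=27
Waiting(E) = turnaround − burst = 8 − 1 = 7

7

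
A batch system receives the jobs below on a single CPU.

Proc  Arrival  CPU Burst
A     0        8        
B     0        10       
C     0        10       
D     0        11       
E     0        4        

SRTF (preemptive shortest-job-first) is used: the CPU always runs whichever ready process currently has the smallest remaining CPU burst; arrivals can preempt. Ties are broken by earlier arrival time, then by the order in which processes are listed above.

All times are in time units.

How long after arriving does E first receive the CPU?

Schedule: | E 0-4 | A 4-12 | B 12-22 | C 22-32 | D 32-43 |
Completion: A=12  B=22  C=32  D=43  E=4
Turnaround (C−A): A=12  B=22  C=32  D=43  E=4
Response(E) = first start − arrival = 0 − 0 = 0

0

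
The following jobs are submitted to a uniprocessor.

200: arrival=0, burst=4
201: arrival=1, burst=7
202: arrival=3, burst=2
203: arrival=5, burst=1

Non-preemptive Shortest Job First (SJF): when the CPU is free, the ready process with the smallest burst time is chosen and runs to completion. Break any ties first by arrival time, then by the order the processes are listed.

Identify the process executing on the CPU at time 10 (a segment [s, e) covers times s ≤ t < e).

Schedule: | 200 0-4 | 202 4-6 | 203 6-7 | 201 7-14 |
Completion: 200=4  201=14  202=6  203=7
Turnaround (C−A): 200=4  201=13  202=3  203=2

201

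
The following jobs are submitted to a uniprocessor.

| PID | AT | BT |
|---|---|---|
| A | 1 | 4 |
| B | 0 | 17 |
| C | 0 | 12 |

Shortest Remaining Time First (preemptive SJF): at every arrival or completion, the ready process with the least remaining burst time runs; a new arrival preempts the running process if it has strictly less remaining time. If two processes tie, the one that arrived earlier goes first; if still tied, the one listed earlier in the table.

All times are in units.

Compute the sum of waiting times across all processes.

Gantt: | C 0-1 | A 1-5 | C 5-16 | B 16-33 |
Completion: A=5  B=33  C=16
Turnaround (C−A): A=4  B=33  C=16
Waiting = turnaround − burst: A=0, B=16, C=4
Total waiting = 0 + 16 + 4 = 20

20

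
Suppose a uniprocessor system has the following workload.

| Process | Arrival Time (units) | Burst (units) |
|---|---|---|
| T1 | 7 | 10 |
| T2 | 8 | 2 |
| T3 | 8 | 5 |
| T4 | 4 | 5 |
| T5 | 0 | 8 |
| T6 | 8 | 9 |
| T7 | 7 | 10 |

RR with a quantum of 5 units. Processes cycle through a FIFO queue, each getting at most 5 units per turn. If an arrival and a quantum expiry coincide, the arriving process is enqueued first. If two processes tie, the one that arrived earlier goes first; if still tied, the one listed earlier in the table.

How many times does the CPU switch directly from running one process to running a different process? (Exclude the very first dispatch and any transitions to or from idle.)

10

Timeline: | T5 0-5 | T4 5-10 | T5 10-13 | T1 13-18 | T7 18-23 | T2 23-25 | T3 25-30 | T6 30-35 | T1 35-40 | T7 40-45 | T6 45-49 |
Completion: T1=40  T2=25  T3=30  T4=10  T5=13  T6=49  T7=45
Turnaround (C−A): T1=33  T2=17  T3=22  T4=6  T5=13  T6=41  T7=38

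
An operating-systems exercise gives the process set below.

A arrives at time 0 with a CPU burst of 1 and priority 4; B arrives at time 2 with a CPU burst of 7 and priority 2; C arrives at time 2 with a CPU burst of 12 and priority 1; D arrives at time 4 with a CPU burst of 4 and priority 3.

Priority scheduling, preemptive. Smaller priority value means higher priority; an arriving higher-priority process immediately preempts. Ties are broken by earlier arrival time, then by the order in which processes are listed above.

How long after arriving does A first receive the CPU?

Timeline: | A 0-1 | idle 1-2 | C 2-14 | B 14-21 | D 21-25 |
Completion: A=1  B=21  C=14  D=25
Turnaround (C−A): A=1  B=19  C=12  D=21
Response(A) = first start − arrival = 0 − 0 = 0

0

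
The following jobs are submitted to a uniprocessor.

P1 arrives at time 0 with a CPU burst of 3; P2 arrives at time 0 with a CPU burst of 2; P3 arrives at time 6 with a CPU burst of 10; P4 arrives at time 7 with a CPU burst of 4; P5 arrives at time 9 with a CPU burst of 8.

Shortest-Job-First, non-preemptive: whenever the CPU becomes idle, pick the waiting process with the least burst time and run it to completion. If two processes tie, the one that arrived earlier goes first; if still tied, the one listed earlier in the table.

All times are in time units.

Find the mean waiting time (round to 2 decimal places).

Timeline: | P2 0-2 | P1 2-5 | idle 5-6 | P3 6-16 | P4 16-20 | P5 20-28 |
Completion: P1=5  P2=2  P3=16  P4=20  P5=28
Turnaround (C−A): P1=5  P2=2  P3=10  P4=13  P5=19
Waiting times: P1=2, P2=0, P3=0, P4=9, P5=11
Average waiting = (2+0+0+9+11) / 5 = 22/5 = 4.40

4.40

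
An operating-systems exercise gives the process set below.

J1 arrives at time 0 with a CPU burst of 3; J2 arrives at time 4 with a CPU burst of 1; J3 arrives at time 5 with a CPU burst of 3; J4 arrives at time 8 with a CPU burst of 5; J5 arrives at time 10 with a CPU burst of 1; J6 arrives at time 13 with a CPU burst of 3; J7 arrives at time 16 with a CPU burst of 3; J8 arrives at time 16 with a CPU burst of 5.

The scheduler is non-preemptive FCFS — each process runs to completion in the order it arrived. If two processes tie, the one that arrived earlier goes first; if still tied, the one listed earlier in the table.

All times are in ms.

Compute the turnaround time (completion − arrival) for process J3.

3

Timeline: | J1 0-3 | idle 3-4 | J2 4-5 | J3 5-8 | J4 8-13 | J5 13-14 | J6 14-17 | J7 17-20 | J8 20-25 |
Completion: J1=3  J2=5  J3=8  J4=13  J5=14  J6=17  J7=20  J8=25
Turnaround (C−A): J1=3  J2=1  J3=3  J4=5  J5=4  J6=4  J7=4  J8=9
Turnaround(J3) = completion − arrival = 8 − 5 = 3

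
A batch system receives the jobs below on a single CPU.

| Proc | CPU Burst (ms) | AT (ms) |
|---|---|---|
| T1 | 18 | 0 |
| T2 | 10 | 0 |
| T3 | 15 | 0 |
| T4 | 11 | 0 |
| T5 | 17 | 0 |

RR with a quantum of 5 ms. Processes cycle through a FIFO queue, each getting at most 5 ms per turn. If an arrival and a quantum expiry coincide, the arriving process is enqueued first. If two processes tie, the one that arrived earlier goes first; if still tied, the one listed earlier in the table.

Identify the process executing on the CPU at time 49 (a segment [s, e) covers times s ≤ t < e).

T5

Schedule: | T1 0-5 | T2 5-10 | T3 10-15 | T4 15-20 | T5 20-25 | T1 25-30 | T2 30-35 | T3 35-40 | T4 40-45 | T5 45-50 | T1 50-55 | T3 55-60 | T4 60-61 | T5 61-66 | T1 66-69 | T5 69-71 |
Completion: T1=69  T2=35  T3=60  T4=61  T5=71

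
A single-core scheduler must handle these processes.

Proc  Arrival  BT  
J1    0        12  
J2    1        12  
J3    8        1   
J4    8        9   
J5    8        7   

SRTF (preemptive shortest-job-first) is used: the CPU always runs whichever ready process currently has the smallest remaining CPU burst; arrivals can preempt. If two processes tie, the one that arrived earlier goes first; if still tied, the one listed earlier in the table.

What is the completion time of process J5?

20

Gantt: | J1 0-8 | J3 8-9 | J1 9-13 | J5 13-20 | J4 20-29 | J2 29-41 |
Completion: J1=13  J2=41  J3=9  J4=29  J5=20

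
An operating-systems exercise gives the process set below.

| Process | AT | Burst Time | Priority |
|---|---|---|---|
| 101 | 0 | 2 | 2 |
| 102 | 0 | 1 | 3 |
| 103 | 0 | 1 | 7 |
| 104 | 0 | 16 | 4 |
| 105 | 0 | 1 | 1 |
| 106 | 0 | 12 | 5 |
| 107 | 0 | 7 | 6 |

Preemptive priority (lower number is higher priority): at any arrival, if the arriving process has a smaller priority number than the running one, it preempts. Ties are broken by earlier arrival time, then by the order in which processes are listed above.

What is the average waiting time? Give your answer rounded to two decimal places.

14.14

Schedule: | 105 0-1 | 101 1-3 | 102 3-4 | 104 4-20 | 106 20-32 | 107 32-39 | 103 39-40 |
Completion: 101=3  102=4  103=40  104=20  105=1  106=32  107=39
Turnaround (C−A): 101=3  102=4  103=40  104=20  105=1  106=32  107=39
Waiting times: 101=1, 102=3, 103=39, 104=4, 105=0, 106=20, 107=32
Average waiting = (1+3+39+4+0+20+32) / 7 = 99/7 = 14.14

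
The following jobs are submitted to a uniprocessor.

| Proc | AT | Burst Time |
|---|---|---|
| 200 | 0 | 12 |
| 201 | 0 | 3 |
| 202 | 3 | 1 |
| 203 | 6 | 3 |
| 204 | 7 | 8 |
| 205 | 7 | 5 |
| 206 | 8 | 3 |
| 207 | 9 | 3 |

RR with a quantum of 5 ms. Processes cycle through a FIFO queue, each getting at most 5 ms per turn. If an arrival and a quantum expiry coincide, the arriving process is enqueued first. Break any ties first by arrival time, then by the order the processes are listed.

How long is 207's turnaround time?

24

Timeline: | 200 0-5 | 201 5-8 | 202 8-9 | 200 9-14 | 203 14-17 | 204 17-22 | 205 22-27 | 206 27-30 | 207 30-33 | 200 33-35 | 204 35-38 |
Completion: 200=35  201=8  202=9  203=17  204=38  205=27  206=30  207=33
Turnaround(207) = completion − arrival = 33 − 9 = 24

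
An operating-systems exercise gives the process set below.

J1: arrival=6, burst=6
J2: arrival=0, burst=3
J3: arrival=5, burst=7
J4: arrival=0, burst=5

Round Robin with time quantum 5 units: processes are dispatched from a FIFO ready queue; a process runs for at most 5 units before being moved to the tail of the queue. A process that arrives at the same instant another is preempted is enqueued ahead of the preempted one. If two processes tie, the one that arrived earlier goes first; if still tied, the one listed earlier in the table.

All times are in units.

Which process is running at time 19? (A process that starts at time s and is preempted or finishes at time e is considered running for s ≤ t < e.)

J3

Timeline: | J2 0-3 | J4 3-8 | J3 8-13 | J1 13-18 | J3 18-20 | J1 20-21 |
Completion: J1=21  J2=3  J3=20  J4=8
Turnaround (C−A): J1=15  J2=3  J3=15  J4=8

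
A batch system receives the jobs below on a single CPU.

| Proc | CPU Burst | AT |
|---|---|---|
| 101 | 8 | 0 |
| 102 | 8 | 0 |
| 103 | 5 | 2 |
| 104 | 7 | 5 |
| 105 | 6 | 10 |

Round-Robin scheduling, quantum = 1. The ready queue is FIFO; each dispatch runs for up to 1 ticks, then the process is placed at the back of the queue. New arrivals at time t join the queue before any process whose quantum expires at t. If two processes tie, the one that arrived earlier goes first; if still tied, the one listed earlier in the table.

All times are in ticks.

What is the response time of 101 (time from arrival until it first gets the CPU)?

Schedule: | 101 0-1 | 102 1-2 | 101 2-3 | 103 3-4 | 102 4-5 | 101 5-6 | 103 6-7 | 104 7-8 | 102 8-9 | 101 9-10 | 103 10-11 | 104 11-12 | 102 12-13 | 105 13-14 | 101 14-15 | 103 15-16 | 104 16-17 | 102 17-18 | 105 18-19 | 101 19-20 | 103 20-21 | 104 21-22 | 102 22-23 | 105 23-24 | 101 24-25 | 104 25-26 | 102 26-27 | 105 27-28 | 101 28-29 | 104 29-30 | 102 30-31 | 105 31-32 | 104 32-33 | 105 33-34 |
Completion: 101=29  102=31  103=21  104=33  105=34
Turnaround (C−A): 101=29  102=31  103=19  104=28  105=24
Response(101) = first start − arrival = 0 − 0 = 0

0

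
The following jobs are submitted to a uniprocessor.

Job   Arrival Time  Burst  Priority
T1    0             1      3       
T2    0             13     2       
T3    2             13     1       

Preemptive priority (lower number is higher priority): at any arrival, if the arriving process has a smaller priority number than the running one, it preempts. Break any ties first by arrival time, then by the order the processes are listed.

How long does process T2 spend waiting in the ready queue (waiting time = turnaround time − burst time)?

13

Timeline: | T2 0-2 | T3 2-15 | T2 15-26 | T1 26-27 |
Completion: T1=27  T2=26  T3=15
Turnaround (C−A): T1=27  T2=26  T3=13
Waiting(T2) = turnaround − burst = 26 − 13 = 13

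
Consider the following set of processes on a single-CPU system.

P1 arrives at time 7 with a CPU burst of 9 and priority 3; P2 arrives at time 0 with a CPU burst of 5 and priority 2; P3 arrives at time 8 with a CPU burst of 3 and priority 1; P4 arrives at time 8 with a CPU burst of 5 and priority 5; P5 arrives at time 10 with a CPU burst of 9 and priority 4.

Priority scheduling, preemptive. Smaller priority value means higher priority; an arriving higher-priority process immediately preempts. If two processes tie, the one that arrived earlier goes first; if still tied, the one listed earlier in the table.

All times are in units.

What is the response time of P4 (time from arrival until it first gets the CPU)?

20

Timeline: | P2 0-5 | idle 5-7 | P1 7-8 | P3 8-11 | P1 11-19 | P5 19-28 | P4 28-33 |
Completion: P1=19  P2=5  P3=11  P4=33  P5=28
Response(P4) = first start − arrival = 28 − 8 = 20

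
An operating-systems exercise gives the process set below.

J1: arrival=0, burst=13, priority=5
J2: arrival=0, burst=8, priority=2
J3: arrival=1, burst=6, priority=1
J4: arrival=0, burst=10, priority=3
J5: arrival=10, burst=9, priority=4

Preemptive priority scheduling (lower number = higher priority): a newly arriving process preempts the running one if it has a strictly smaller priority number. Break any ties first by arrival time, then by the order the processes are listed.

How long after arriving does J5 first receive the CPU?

Timeline: | J2 0-1 | J3 1-7 | J2 7-14 | J4 14-24 | J5 24-33 | J1 33-46 |
Completion: J1=46  J2=14  J3=7  J4=24  J5=33
Response(J5) = first start − arrival = 24 − 10 = 14

14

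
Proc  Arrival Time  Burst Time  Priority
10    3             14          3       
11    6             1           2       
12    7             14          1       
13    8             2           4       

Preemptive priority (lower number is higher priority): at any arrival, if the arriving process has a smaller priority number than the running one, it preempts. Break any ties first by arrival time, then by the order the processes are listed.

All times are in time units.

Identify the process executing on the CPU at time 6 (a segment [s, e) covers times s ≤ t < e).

Timeline: | idle 0-3 | 10 3-6 | 11 6-7 | 12 7-21 | 10 21-32 | 13 32-34 |
Completion: 10=32  11=7  12=21  13=34

11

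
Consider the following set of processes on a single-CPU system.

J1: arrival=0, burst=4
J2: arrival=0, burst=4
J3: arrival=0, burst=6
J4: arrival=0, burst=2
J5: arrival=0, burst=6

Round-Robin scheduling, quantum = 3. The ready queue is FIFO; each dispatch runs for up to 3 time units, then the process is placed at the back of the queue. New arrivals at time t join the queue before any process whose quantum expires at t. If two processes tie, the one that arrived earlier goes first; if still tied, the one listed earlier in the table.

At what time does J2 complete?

Schedule: | J1 0-3 | J2 3-6 | J3 6-9 | J4 9-11 | J5 11-14 | J1 14-15 | J2 15-16 | J3 16-19 | J5 19-22 |
Completion: J1=15  J2=16  J3=19  J4=11  J5=22

16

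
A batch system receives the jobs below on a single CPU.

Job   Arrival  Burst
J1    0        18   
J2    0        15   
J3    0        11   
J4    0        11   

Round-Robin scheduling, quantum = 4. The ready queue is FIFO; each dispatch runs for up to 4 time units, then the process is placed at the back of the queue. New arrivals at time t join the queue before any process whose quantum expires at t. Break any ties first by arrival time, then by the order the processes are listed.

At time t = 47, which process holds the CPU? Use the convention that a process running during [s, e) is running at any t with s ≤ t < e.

J1

Schedule: | J1 0-4 | J2 4-8 | J3 8-12 | J4 12-16 | J1 16-20 | J2 20-24 | J3 24-28 | J4 28-32 | J1 32-36 | J2 36-40 | J3 40-43 | J4 43-46 | J1 46-50 | J2 50-53 | J1 53-55 |
Completion: J1=55  J2=53  J3=43  J4=46
Turnaround (C−A): J1=55  J2=53  J3=43  J4=46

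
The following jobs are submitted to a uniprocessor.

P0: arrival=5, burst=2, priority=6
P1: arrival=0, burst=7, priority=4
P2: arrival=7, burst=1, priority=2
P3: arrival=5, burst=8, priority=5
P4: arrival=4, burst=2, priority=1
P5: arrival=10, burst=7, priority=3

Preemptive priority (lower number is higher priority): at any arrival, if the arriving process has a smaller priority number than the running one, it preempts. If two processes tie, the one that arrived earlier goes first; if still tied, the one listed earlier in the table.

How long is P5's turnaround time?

7

Schedule: | P1 0-4 | P4 4-6 | P1 6-7 | P2 7-8 | P1 8-10 | P5 10-17 | P3 17-25 | P0 25-27 |
Completion: P0=27  P1=10  P2=8  P3=25  P4=6  P5=17
Turnaround (C−A): P0=22  P1=10  P2=1  P3=20  P4=2  P5=7
Turnaround(P5) = completion − arrival = 17 − 10 = 7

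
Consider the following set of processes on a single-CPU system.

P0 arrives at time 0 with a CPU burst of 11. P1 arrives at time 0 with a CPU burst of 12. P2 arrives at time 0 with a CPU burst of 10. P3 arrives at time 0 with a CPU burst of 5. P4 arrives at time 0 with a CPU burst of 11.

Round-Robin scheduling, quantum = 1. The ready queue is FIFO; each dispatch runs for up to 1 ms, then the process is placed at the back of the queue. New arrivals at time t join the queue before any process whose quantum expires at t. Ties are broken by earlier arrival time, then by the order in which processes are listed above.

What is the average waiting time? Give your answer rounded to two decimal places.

Schedule: | P0 0-1 | P1 1-2 | P2 2-3 | P3 3-4 | P4 4-5 | P0 5-6 | P1 6-7 | P2 7-8 | P3 8-9 | P4 9-10 | P0 10-11 | P1 11-12 | P2 12-13 | P3 13-14 | P4 14-15 | P0 15-16 | P1 16-17 | P2 17-18 | P3 18-19 | P4 19-20 | P0 20-21 | P1 21-22 | P2 22-23 | P3 23-24 | P4 24-25 | P0 25-26 | P1 26-27 | P2 27-28 | P4 28-29 | P0 29-30 | P1 30-31 | P2 31-32 | P4 32-33 | P0 33-34 | P1 34-35 | P2 35-36 | P4 36-37 | P0 37-38 | P1 38-39 | P2 39-40 | P4 40-41 | P0 41-42 | P1 42-43 | P2 43-44 | P4 44-45 | P0 45-46 | P1 46-47 | P4 47-48 | P1 48-49 |
Completion: P0=46  P1=49  P2=44  P3=24  P4=48
Turnaround (C−A): P0=46  P1=49  P2=44  P3=24  P4=48
Waiting times: P0=35, P1=37, P2=34, P3=19, P4=37
Average waiting = (35+37+34+19+37) / 5 = 162/5 = 32.40

32.40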